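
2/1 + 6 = 8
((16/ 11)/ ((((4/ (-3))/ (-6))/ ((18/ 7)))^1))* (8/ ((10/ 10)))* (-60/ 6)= -103680/ 77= -1346.49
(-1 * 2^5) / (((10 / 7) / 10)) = -224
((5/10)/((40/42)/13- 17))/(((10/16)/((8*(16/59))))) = -139776/1363195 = -0.10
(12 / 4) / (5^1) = 3 / 5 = 0.60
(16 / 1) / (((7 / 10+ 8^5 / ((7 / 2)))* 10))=112 / 655409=0.00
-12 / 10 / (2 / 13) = -39 / 5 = -7.80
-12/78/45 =-2/585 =-0.00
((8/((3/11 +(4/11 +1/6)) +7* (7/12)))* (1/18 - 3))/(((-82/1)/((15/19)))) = 4664/100491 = 0.05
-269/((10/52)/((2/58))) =-6994/145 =-48.23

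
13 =13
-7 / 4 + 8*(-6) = -49.75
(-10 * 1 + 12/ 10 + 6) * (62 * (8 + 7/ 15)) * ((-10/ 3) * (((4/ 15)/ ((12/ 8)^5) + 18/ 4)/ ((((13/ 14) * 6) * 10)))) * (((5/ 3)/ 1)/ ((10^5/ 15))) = 0.10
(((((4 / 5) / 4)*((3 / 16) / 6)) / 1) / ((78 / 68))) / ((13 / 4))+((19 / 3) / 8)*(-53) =-41.96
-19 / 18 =-1.06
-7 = -7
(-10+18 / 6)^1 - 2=-9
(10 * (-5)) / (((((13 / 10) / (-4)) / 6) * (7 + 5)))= 1000 / 13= 76.92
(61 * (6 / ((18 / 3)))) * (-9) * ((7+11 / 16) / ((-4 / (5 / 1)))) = 337635 / 64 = 5275.55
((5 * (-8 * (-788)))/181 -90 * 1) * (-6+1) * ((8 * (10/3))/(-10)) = 609200/543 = 1121.92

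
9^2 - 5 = 76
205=205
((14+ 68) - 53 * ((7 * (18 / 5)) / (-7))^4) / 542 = -16.27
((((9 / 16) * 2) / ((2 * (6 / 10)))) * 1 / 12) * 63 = 315 / 64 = 4.92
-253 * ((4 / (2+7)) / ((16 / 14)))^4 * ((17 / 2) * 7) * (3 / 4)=-72286907 / 279936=-258.23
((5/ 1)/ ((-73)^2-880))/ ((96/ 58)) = 145/ 213552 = 0.00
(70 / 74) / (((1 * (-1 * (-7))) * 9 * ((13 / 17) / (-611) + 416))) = 3995 / 110683539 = 0.00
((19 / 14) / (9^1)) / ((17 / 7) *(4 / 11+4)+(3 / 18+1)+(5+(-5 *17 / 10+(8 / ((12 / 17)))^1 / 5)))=1045 / 72978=0.01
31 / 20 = 1.55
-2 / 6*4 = -4 / 3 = -1.33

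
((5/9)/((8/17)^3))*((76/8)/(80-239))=-466735/1465344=-0.32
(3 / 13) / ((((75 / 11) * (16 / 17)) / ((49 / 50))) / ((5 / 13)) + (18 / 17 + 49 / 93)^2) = 4041790137 / 342222262343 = 0.01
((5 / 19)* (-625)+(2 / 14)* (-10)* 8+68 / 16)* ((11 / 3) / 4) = -1004509 / 6384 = -157.35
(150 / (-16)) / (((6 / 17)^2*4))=-7225 / 384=-18.82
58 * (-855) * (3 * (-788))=117230760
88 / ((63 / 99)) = 968 / 7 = 138.29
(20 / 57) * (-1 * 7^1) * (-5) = 700 / 57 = 12.28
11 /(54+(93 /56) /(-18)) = 0.20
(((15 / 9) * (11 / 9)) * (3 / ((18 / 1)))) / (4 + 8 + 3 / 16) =88 / 3159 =0.03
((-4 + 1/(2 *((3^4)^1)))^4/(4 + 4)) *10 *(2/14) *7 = 876167474405/2754990144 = 318.03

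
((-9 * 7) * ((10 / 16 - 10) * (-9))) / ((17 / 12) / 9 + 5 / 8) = -1148175 / 169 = -6793.93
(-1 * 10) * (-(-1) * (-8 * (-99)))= -7920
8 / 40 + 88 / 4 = 111 / 5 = 22.20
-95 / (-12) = 95 / 12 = 7.92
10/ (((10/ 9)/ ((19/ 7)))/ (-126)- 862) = -15390/ 1326623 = -0.01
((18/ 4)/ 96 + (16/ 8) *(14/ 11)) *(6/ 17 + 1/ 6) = 96725/ 71808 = 1.35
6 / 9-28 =-82 / 3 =-27.33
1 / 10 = 0.10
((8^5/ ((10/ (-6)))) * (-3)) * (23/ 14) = 3391488/ 35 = 96899.66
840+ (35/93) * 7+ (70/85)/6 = 842.77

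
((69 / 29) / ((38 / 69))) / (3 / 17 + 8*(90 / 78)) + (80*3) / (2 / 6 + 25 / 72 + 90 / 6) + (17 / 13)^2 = 848767597871 / 48570684162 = 17.47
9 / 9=1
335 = 335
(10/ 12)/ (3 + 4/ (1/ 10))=5/ 258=0.02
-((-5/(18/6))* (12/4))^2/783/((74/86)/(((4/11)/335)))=-860/21351627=-0.00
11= 11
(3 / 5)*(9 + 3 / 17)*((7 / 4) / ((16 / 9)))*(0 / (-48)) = 0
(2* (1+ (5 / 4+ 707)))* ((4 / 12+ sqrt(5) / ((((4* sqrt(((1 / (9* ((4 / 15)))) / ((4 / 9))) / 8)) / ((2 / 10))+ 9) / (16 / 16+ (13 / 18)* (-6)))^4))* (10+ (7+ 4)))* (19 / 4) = -294094768000000* sqrt(6) / 793510263+ 377321 / 8+ 967153499440000* sqrt(5) / 2380530789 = 47784.57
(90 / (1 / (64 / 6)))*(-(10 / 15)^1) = -640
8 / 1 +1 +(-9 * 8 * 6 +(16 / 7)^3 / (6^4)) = -11751953 / 27783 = -422.99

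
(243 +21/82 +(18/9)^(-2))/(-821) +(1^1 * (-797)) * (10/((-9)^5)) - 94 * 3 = -2243352391927/7950593556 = -282.16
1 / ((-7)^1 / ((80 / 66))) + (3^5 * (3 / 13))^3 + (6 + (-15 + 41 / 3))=29832137815 / 169169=176345.18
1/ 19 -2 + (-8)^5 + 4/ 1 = -622553/ 19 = -32765.95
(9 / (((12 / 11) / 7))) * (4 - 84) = -4620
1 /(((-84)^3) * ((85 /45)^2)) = -3 /6344128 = -0.00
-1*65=-65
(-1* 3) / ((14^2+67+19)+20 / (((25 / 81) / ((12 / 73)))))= -365 / 35606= -0.01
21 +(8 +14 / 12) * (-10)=-212 / 3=-70.67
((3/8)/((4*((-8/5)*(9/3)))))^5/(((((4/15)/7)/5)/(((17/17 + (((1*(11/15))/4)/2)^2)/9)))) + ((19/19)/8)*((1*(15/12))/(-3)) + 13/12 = 7837318565140453/7599824371187712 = 1.03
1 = 1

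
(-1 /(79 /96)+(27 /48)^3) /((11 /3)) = -1006875 /3559424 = -0.28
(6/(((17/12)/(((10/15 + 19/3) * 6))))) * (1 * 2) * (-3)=-1067.29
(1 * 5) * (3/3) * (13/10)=13/2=6.50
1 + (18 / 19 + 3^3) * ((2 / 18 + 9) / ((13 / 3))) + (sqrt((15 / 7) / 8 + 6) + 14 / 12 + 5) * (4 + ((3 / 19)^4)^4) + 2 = 3461296962811583152335 * sqrt(546) / 8076359579893392695068 + 1944489836748564120398515 / 22498430258274451079118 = 96.44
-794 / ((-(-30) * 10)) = -397 / 150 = -2.65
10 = 10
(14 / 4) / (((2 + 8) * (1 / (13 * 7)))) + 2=677 / 20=33.85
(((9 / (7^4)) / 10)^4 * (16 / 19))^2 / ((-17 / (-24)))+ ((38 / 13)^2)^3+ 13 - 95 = 6923856485753670018725943577328405486513707686 / 12779490876690869048454260067201390794140625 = 541.79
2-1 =1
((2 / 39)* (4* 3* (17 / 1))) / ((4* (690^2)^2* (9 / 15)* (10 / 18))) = 17 / 491120955000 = 0.00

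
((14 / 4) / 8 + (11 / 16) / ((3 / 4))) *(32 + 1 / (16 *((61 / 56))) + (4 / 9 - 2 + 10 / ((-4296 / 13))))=778562395 / 18868032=41.26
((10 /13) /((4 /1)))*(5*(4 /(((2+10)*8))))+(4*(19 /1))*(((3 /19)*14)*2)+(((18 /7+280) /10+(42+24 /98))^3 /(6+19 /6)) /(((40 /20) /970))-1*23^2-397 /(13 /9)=1871543542520837431 /100942842000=18540626.61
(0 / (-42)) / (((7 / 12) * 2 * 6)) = 0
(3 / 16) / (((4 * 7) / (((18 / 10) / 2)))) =27 / 4480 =0.01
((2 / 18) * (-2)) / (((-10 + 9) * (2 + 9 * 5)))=2 / 423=0.00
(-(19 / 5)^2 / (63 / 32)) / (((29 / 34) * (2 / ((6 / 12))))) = -98192 / 45675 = -2.15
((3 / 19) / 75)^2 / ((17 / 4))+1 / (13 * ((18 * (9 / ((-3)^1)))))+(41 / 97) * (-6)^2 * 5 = 19871080791751 / 261183048750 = 76.08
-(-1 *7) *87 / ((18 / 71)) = 14413 / 6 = 2402.17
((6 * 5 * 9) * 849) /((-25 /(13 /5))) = -595998 /25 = -23839.92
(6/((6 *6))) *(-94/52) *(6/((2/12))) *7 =-987/13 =-75.92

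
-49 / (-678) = 49 / 678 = 0.07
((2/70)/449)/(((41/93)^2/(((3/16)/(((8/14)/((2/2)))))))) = 25947/241526080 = 0.00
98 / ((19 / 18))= 1764 / 19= 92.84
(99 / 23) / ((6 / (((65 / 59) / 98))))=2145 / 265972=0.01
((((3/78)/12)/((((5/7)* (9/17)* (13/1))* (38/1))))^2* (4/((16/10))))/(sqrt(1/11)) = 14161* sqrt(11)/19241906711040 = 0.00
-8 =-8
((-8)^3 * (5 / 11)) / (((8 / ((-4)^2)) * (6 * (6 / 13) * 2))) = -8320 / 99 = -84.04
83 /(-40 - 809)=-83 /849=-0.10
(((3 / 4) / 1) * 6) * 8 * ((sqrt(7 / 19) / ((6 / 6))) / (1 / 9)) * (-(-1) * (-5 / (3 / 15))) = -8100 * sqrt(133) / 19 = -4916.51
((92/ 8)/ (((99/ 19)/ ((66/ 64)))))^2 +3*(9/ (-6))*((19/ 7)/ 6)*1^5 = 811471/ 258048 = 3.14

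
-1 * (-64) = 64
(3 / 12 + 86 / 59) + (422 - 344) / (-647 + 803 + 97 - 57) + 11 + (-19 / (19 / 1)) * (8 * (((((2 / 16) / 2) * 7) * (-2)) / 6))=495133 / 34692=14.27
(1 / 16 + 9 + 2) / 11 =177 / 176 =1.01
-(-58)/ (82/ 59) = 1711/ 41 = 41.73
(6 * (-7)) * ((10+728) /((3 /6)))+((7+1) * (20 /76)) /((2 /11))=-1177628 /19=-61980.42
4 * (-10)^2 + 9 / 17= 6809 / 17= 400.53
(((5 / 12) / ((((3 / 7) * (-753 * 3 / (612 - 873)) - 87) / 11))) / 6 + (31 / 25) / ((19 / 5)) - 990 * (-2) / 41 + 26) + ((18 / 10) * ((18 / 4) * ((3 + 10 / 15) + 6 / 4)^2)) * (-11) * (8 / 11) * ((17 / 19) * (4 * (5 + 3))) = -46897387296991 / 948335904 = -49452.30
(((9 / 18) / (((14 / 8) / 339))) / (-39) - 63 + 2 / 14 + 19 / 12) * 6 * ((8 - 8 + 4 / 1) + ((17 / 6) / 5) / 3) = -2019067 / 1260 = -1602.43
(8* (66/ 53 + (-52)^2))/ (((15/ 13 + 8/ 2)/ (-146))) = -2177051552/ 3551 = -613081.26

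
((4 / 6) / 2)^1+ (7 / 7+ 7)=25 / 3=8.33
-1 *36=-36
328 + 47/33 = 10871/33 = 329.42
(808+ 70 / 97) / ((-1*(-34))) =23.79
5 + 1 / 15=5.07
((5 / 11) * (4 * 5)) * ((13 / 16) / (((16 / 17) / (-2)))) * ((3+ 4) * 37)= -1430975 / 352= -4065.27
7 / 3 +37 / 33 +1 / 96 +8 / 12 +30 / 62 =151093 / 32736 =4.62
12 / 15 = 4 / 5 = 0.80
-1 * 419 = -419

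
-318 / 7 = -45.43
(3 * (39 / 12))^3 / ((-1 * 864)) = -1.07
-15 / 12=-5 / 4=-1.25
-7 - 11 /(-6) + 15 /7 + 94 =90.98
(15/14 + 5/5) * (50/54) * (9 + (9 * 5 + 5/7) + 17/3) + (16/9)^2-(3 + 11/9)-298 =-26938/147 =-183.25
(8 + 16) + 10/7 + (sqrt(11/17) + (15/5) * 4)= sqrt(187)/17 + 262/7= 38.23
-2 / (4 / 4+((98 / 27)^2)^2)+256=23747610910 / 92768257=255.99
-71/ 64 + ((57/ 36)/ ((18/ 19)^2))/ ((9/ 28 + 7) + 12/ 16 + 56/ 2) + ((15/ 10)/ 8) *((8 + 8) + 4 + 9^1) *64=2724779819/ 7853760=346.94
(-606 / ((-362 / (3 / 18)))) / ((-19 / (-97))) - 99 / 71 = 14665 / 488338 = 0.03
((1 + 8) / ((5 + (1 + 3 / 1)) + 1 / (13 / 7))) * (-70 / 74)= -4095 / 4588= -0.89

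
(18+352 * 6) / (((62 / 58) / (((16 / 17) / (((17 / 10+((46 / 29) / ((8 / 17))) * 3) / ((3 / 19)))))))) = 1719676800 / 68599063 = 25.07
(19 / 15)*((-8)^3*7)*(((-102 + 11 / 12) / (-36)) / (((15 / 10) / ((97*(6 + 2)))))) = -8012243456 / 1215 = -6594439.06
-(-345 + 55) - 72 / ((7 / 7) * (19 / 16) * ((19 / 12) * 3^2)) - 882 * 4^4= -225506.25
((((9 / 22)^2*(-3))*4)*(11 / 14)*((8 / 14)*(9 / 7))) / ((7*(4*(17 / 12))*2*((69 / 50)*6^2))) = -0.00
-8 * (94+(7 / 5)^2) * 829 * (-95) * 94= 5683112009.60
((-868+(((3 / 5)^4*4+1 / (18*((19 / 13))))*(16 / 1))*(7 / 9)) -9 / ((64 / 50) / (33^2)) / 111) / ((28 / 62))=-32835382496783 / 15944040000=-2059.41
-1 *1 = -1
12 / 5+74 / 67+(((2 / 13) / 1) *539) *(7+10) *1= 6154472 / 4355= 1413.20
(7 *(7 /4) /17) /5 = 49 /340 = 0.14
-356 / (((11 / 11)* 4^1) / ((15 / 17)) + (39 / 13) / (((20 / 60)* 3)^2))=-5340 / 113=-47.26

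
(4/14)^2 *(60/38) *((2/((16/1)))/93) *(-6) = -30/28861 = -0.00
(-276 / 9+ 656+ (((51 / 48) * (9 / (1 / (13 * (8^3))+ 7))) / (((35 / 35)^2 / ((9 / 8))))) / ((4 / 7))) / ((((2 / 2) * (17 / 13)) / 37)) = 4691587901 / 264027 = 17769.35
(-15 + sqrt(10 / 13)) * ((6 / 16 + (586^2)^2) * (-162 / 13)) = 1146190300575165 / 52-76412686705011 * sqrt(130) / 676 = 20753306556225.76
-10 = -10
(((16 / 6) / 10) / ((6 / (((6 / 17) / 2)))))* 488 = 976 / 255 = 3.83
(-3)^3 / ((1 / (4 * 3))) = -324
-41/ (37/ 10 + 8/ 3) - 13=-3713/ 191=-19.44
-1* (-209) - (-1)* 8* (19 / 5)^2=8113 / 25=324.52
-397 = -397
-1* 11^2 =-121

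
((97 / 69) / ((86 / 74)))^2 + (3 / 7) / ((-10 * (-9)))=904598833 / 616216230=1.47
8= 8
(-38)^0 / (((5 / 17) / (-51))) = -867 / 5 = -173.40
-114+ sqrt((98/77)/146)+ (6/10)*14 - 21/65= -1377/13+ sqrt(5621)/803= -105.83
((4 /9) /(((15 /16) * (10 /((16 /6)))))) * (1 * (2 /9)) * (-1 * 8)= -4096 /18225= -0.22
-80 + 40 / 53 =-4200 / 53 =-79.25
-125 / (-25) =5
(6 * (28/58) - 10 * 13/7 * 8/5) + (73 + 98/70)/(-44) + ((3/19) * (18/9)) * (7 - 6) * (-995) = -72702731/212135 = -342.72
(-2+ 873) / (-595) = -871 / 595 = -1.46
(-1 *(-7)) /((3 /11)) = 77 /3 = 25.67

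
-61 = -61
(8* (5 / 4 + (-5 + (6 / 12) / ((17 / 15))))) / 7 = -450 / 119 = -3.78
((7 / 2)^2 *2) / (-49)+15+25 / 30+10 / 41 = 15.58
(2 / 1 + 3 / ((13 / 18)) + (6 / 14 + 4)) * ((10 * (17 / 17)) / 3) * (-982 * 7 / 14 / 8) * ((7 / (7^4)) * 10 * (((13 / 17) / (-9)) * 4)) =2626850 / 122451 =21.45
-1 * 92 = -92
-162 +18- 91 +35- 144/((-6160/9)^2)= -474320729/2371600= -200.00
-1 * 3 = -3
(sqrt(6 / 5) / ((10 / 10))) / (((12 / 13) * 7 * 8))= 13 * sqrt(30) / 3360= 0.02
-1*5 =-5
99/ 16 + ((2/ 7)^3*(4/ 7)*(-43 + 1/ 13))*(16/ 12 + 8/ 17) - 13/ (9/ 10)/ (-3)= 2285485325/ 229228272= 9.97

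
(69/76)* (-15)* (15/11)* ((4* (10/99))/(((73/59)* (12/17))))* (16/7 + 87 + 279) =-3716992625/1174789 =-3163.97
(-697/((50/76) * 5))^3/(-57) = 977902425224/5859375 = 166895.35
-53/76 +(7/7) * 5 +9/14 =4.95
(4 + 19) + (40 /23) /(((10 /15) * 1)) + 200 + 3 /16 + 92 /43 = 3606855 /15824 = 227.94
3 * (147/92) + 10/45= 4153/828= 5.02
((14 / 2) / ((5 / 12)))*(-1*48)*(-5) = 4032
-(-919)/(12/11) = 10109/12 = 842.42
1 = 1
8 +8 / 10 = 44 / 5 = 8.80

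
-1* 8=-8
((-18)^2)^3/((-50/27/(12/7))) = -5509980288/175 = -31485601.65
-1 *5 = -5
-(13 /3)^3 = -2197 /27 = -81.37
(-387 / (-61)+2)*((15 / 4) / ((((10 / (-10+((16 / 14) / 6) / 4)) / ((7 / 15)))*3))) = -106381 / 21960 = -4.84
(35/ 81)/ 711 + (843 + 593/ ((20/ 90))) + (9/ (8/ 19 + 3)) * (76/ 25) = 3519.50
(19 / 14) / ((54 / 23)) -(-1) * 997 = 754169 / 756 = 997.58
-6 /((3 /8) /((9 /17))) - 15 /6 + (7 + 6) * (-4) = -2141 /34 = -62.97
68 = 68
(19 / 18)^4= 130321 / 104976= 1.24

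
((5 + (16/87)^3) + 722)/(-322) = -20814599/9219042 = -2.26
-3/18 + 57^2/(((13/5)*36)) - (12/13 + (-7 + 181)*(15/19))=-307505/2964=-103.75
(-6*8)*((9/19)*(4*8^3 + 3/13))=-11502864/247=-46570.30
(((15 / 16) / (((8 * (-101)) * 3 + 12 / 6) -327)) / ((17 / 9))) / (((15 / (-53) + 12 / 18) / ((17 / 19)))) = -21465 / 50977456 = -0.00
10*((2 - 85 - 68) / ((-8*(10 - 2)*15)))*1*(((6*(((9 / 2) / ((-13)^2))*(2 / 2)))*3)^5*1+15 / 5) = 5248033437679 / 1102867934792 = 4.76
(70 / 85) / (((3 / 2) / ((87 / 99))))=812 / 1683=0.48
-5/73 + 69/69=68/73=0.93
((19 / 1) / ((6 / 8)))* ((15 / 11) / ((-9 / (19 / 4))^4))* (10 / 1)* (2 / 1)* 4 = 61902475 / 288684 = 214.43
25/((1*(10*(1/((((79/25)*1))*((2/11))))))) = 79/55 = 1.44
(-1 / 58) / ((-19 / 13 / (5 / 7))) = 65 / 7714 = 0.01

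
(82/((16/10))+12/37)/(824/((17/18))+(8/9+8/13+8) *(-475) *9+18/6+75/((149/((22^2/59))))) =-14829476363/11429893363228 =-0.00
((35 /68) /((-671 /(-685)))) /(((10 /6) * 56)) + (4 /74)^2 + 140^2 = 9794474250991 /499717856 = 19600.01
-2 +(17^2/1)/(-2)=-293/2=-146.50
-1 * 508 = -508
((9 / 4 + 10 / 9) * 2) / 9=121 / 162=0.75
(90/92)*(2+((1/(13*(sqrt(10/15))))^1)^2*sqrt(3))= 135*sqrt(3)/15548+45/23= 1.97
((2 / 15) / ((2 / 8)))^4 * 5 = 4096 / 10125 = 0.40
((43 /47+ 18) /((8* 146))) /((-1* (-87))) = 889 /4775952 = 0.00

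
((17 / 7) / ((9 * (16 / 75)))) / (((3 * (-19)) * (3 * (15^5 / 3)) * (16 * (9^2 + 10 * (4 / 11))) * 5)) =-187 / 43328144160000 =-0.00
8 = 8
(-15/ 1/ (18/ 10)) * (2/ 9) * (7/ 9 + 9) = -18.11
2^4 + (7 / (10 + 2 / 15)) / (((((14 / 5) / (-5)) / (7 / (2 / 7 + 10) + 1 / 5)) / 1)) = 108811 / 7296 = 14.91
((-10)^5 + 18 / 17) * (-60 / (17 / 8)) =815991360 / 289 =2823499.52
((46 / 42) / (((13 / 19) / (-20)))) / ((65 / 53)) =-92644 / 3549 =-26.10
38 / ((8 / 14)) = 66.50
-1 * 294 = -294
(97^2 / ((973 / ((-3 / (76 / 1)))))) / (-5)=28227 / 369740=0.08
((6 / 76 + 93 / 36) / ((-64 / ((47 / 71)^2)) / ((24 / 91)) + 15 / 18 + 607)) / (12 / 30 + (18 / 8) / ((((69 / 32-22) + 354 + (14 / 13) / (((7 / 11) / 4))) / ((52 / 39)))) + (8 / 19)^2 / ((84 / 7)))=0.12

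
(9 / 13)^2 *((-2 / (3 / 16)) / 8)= -108 / 169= -0.64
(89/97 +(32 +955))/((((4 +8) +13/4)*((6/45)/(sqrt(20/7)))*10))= 574968*sqrt(35)/41419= 82.13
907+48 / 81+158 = 1065.59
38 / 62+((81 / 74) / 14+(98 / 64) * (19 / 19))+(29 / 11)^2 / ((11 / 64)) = 14588868383 / 341971168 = 42.66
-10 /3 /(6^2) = -5 /54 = -0.09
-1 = -1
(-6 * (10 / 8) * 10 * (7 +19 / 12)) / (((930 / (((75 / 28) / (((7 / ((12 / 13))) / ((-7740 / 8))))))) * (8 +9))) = 74739375 / 5371184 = 13.91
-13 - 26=-39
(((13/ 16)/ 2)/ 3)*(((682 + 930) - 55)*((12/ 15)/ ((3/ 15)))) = 6747/ 8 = 843.38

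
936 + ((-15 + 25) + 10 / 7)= 6632 / 7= 947.43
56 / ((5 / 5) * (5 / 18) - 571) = -1008 / 10273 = -0.10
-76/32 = -19/8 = -2.38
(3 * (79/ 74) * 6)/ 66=237/ 814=0.29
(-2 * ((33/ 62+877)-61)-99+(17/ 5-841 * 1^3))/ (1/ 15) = -1194894/ 31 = -38544.97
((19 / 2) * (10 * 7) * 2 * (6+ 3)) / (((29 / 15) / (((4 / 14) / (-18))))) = -98.28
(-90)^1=-90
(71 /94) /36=71 /3384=0.02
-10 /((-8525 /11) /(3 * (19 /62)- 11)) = -125 /961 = -0.13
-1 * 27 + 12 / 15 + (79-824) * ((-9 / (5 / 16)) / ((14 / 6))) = 9169.23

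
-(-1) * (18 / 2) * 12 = 108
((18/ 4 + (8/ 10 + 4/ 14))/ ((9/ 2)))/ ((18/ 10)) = 391/ 567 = 0.69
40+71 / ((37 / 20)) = 2900 / 37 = 78.38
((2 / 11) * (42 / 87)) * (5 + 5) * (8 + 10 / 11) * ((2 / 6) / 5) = 5488 / 10527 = 0.52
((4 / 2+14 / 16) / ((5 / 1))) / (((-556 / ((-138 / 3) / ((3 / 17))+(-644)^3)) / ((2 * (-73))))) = -672666781193 / 16680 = -40327744.68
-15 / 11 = -1.36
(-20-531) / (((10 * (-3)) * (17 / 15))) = 551 / 34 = 16.21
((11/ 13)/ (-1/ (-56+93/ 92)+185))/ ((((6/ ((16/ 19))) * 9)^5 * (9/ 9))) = 1823506432/ 432323929251112139163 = 0.00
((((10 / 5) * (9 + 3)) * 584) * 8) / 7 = 112128 / 7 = 16018.29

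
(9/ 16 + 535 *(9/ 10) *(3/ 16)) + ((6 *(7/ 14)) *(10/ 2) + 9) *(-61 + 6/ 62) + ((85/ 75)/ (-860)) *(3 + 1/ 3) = -2631351077/ 1919520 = -1370.84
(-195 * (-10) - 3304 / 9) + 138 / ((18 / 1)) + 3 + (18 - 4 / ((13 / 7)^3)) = 31852940 / 19773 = 1610.93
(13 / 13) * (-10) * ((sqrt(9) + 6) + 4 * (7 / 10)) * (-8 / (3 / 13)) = 12272 / 3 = 4090.67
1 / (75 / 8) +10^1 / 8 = 407 / 300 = 1.36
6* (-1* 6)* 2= -72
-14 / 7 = -2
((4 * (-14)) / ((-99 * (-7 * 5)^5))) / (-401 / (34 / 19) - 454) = 272 / 17125470140625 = 0.00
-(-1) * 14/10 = 7/5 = 1.40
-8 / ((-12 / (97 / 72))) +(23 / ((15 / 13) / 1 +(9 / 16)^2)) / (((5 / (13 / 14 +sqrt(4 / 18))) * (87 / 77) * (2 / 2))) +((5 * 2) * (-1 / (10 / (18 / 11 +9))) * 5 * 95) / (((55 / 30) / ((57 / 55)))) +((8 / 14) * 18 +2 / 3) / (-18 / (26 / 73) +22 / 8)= -48199737498008251 / 16895854580220 +841984 * sqrt(2) / 912195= -2851.45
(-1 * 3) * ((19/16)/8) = -57/128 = -0.45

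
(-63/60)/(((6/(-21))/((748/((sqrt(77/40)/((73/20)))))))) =26061 * sqrt(770)/100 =7231.63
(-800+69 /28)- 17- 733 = -1547.54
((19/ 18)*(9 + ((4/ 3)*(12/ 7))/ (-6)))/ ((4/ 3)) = 6.82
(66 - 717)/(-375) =1.74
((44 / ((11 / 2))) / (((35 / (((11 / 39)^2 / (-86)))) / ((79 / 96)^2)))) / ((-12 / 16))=755161 / 3955573440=0.00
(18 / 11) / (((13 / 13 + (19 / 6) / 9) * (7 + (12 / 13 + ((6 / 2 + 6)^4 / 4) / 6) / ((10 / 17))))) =1010880 / 395267917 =0.00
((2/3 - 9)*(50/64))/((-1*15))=125/288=0.43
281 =281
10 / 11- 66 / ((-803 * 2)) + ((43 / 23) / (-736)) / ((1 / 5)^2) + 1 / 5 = 73857379 / 67965920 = 1.09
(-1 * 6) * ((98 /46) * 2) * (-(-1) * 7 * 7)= -28812 /23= -1252.70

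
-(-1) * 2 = 2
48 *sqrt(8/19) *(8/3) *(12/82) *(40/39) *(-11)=-225280 *sqrt(38)/10127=-137.13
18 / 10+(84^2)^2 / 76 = 62234091 / 95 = 655095.69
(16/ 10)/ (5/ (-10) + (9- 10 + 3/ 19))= -304/ 255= -1.19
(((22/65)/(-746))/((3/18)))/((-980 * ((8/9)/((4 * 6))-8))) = -891/2554210750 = -0.00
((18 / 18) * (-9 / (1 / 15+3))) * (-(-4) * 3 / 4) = -405 / 46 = -8.80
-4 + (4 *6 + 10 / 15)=62 / 3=20.67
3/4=0.75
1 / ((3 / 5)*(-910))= -1 / 546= -0.00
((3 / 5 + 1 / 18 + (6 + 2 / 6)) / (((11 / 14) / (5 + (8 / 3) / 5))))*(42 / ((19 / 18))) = 10232572 / 5225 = 1958.39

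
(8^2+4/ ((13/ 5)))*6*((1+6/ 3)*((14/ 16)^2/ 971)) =93933/ 100984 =0.93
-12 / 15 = -4 / 5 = -0.80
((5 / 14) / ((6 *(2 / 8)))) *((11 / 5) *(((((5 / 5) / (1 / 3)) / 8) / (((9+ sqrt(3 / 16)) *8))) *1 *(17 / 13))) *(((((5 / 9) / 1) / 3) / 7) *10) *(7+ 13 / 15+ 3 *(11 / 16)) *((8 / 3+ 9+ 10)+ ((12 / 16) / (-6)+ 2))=1258879325 / 5693006592 - 1258879325 *sqrt(3) / 204948237312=0.21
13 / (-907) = -13 / 907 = -0.01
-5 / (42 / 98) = -35 / 3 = -11.67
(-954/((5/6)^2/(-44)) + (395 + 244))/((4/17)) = 25960887/100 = 259608.87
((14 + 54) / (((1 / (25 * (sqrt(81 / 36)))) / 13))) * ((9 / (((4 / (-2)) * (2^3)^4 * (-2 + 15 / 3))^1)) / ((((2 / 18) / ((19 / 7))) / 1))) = -296.56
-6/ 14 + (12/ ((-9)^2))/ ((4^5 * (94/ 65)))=-1948729/ 4548096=-0.43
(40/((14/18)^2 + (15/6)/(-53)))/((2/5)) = 179.29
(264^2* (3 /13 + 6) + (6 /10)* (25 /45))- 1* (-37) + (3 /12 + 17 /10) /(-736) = 249321234959 /574080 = 434297.02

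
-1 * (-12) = 12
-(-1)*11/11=1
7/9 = 0.78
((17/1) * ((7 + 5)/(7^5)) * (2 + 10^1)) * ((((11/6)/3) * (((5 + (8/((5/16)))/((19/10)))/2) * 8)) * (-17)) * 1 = -35706528/319333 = -111.82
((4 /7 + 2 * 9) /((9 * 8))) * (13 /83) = 845 /20916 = 0.04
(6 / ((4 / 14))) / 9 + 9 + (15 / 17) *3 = 713 / 51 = 13.98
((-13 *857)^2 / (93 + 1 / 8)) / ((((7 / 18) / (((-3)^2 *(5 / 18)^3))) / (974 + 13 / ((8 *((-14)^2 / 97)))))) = 4742985656383325 / 7359408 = 644479237.51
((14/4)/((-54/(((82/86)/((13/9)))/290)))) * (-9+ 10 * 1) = -287/1945320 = -0.00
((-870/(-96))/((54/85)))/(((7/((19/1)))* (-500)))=-9367/120960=-0.08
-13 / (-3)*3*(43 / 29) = 559 / 29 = 19.28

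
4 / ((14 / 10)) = 20 / 7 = 2.86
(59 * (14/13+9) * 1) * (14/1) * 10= 1082060/13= 83235.38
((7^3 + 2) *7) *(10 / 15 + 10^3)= 2416610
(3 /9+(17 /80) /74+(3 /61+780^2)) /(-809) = -659116641511 /876438240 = -752.04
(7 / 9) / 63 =1 / 81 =0.01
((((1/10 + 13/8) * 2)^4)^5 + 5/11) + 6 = 65822519213653738995241419687061155611/1153433600000000000000000000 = 57066587286.56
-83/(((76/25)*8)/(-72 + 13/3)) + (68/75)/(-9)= 94734281/410400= 230.83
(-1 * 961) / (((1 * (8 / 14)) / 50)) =-168175 / 2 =-84087.50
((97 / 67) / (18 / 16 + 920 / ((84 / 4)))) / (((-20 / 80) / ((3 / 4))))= -48888 / 505783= -0.10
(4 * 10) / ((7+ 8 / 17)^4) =3340840 / 260144641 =0.01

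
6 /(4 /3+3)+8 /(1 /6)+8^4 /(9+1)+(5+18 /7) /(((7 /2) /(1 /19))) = 27782344 /60515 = 459.10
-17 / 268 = -0.06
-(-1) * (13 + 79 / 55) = 794 / 55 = 14.44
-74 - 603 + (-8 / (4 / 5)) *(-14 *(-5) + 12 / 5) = -1401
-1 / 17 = -0.06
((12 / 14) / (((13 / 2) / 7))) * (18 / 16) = 27 / 26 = 1.04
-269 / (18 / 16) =-2152 / 9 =-239.11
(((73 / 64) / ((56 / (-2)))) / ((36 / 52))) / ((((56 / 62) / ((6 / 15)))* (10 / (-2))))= 29419 / 5644800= 0.01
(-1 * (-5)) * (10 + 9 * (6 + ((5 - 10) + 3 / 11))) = 1180 / 11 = 107.27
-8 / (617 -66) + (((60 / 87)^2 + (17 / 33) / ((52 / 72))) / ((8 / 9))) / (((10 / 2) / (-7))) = -86238247 / 45699940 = -1.89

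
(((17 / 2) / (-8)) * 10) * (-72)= 765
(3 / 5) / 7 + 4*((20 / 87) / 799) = 211339 / 2432955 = 0.09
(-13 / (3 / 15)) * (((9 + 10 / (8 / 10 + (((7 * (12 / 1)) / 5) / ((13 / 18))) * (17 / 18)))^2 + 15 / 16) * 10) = -80118350 / 1369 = -58523.27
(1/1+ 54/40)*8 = 94/5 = 18.80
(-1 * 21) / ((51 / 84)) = -588 / 17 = -34.59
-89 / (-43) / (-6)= -89 / 258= -0.34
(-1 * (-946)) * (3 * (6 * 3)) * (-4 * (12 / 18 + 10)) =-2179584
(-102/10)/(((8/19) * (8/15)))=-2907/64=-45.42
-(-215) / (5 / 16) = 688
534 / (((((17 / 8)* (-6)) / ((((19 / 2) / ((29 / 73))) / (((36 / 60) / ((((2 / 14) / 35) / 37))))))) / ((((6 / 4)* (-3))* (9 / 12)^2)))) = 3332961 / 7150472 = 0.47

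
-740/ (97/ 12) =-8880/ 97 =-91.55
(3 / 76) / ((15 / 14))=0.04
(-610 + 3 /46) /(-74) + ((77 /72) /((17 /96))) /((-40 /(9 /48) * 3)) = 57170753 /6944160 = 8.23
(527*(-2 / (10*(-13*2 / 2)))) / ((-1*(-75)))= 527 / 4875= 0.11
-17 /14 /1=-17 /14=-1.21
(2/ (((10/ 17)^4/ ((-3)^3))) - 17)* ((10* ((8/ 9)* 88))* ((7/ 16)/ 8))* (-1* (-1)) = -180185159/ 9000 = -20020.57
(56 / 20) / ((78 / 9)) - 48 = -3099 / 65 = -47.68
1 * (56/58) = 28/29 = 0.97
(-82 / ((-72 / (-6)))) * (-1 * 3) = 41 / 2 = 20.50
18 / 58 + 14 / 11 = 505 / 319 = 1.58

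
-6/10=-3/5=-0.60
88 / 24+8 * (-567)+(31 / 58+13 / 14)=-2759300 / 609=-4530.87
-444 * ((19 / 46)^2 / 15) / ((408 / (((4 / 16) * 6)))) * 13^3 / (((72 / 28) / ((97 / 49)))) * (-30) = 2846496913 / 3021648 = 942.03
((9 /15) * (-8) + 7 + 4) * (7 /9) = 217 /45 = 4.82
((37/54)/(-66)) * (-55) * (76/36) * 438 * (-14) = -1796165/243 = -7391.63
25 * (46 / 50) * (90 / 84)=24.64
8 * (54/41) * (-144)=-62208/41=-1517.27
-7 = -7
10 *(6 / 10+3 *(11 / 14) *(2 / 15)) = 64 / 7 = 9.14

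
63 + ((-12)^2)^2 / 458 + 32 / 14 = 177229 / 1603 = 110.56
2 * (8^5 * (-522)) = -34209792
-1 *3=-3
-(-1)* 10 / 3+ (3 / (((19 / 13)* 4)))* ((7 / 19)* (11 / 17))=254489 / 73644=3.46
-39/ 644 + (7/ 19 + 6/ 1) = 77183/ 12236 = 6.31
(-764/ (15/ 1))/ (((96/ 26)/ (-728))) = 451906/ 45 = 10042.36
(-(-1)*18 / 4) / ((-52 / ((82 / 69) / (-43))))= 123 / 51428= 0.00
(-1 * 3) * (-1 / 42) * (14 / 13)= 1 / 13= 0.08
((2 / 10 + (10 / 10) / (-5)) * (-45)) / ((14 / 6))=0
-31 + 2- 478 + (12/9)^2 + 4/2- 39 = -4880/9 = -542.22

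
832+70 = 902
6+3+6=15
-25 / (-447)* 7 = 0.39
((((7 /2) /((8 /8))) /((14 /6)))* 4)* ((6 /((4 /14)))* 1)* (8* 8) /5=8064 /5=1612.80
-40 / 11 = -3.64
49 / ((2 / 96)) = 2352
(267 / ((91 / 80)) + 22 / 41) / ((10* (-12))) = -438881 / 223860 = -1.96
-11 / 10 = -1.10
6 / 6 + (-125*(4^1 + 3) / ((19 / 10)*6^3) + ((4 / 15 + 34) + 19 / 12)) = 178103 / 5130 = 34.72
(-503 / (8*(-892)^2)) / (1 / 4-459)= 503 / 2920086880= 0.00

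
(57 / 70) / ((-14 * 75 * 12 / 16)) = -19 / 18375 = -0.00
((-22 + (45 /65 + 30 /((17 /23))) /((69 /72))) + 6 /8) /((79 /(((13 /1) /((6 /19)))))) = 8431307 /741336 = 11.37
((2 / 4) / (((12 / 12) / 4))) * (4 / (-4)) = -2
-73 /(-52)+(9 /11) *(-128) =-59101 /572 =-103.32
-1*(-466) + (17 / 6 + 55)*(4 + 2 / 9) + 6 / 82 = 786256 / 1107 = 710.26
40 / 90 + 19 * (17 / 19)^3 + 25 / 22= 1085767 / 71478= 15.19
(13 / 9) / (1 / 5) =65 / 9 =7.22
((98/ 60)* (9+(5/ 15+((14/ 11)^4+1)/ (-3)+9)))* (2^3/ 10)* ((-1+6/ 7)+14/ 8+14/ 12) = 62.07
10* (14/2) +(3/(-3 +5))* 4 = 76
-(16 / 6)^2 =-64 / 9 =-7.11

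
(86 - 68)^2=324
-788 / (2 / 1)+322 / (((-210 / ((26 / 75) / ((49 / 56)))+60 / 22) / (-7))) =-235103894 / 603255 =-389.73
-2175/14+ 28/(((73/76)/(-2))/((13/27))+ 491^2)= -1036112860283/6669237190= -155.36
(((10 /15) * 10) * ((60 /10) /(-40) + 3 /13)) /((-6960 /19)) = -0.00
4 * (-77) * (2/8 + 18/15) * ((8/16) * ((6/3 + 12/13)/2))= -42427/130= -326.36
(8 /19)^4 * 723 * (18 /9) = 5922816 /130321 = 45.45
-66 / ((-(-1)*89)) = -66 / 89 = -0.74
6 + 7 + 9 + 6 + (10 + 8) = 46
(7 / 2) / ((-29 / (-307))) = 37.05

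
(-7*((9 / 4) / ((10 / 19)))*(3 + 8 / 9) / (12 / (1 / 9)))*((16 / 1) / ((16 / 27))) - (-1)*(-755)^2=18239869 / 32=569995.91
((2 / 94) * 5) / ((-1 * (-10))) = 1 / 94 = 0.01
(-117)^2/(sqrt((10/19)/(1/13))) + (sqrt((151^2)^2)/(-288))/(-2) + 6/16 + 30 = 40297/576 + 1053* sqrt(2470)/10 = 5303.27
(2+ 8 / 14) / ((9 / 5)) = 10 / 7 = 1.43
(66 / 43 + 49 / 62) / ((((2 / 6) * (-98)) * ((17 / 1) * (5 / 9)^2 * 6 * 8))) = -502119 / 1776622400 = -0.00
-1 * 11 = -11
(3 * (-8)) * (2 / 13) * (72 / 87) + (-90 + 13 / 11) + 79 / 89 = -33581476 / 369083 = -90.99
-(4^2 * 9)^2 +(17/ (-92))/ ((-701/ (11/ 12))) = -16047673157/ 773904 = -20736.00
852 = 852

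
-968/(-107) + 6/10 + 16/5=6873/535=12.85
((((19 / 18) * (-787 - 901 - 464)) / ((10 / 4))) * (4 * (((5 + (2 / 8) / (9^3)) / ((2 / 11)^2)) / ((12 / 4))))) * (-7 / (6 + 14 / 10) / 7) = 18034684822 / 728271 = 24763.70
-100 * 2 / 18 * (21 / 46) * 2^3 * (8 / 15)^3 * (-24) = 458752 / 3105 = 147.75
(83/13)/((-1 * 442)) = -0.01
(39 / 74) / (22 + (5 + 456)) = 13 / 11914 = 0.00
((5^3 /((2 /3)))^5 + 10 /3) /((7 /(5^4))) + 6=13904571533407157 /672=20691326686617.79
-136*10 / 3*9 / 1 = -4080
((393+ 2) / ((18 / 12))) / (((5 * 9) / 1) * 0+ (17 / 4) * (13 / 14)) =44240 / 663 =66.73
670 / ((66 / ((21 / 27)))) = 2345 / 297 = 7.90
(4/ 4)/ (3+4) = 1/ 7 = 0.14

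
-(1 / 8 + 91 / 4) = -183 / 8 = -22.88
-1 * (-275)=275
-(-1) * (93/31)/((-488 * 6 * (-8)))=1/7808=0.00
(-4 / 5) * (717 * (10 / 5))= -5736 / 5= -1147.20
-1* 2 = -2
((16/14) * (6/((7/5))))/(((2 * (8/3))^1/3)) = 135/49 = 2.76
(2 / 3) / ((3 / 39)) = 26 / 3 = 8.67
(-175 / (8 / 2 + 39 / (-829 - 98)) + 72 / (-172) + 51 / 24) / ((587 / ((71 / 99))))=-115432439 / 2222621496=-0.05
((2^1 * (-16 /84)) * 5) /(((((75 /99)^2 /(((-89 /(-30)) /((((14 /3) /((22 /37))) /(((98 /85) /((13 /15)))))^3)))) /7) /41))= -4702284655348896 /341713400770625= -13.76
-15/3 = -5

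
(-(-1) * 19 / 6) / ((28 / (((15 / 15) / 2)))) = 0.06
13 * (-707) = -9191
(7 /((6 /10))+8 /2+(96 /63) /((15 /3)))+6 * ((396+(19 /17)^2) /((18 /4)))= 16557353 /30345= 545.64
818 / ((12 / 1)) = 409 / 6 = 68.17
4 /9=0.44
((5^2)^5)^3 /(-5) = -186264514923095703125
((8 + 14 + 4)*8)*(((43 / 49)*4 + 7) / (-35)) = -21424 / 343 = -62.46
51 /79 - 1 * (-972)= 76839 /79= 972.65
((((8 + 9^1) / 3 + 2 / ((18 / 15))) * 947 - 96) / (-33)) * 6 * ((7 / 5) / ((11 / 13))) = -3739372 / 1815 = -2060.26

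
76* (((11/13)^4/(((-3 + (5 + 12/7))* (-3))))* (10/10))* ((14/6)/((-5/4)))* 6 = 218092336/5569395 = 39.16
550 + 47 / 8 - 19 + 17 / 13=55971 / 104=538.18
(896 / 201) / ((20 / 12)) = 2.67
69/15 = 23/5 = 4.60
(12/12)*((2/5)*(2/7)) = 4/35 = 0.11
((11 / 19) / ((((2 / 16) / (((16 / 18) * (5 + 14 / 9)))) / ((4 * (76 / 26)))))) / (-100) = -83072 / 26325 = -3.16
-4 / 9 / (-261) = 4 / 2349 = 0.00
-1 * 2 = -2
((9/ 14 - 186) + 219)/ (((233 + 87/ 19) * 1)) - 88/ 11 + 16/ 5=-1471959/ 315980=-4.66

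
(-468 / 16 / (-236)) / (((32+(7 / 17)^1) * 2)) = 0.00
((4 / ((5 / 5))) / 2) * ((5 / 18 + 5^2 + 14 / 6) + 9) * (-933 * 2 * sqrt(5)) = -409898 * sqrt(5) / 3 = -305519.93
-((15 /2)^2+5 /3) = -695 /12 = -57.92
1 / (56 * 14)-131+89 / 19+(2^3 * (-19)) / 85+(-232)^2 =67987597263 / 1266160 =53695.90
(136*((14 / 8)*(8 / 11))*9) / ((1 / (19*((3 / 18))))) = 4933.09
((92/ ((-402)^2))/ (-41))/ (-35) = 23/ 57975435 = 0.00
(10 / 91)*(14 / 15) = 4 / 39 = 0.10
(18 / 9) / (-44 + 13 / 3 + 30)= -6 / 29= -0.21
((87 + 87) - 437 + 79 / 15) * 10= -7732 / 3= -2577.33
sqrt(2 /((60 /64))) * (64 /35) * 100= 1024 * sqrt(30) /21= 267.08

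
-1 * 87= -87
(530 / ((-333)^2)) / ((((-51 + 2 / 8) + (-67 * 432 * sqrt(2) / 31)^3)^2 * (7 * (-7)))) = -566405265437245798456649543674856938211360 / 30775639106022253862333044459231369972746413221810958732424310281 + 31142947023021675253729780039680 * sqrt(2) / 54278023114677696406231118975716701891968982754516682067767743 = -0.00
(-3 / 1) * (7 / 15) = -7 / 5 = -1.40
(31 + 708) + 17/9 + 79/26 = 174079/234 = 743.93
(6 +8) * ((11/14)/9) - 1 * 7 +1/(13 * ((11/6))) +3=-3521/1287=-2.74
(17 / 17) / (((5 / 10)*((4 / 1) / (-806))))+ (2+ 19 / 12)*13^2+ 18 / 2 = 2539 / 12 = 211.58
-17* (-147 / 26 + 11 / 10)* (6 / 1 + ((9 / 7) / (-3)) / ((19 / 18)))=3743808 / 8645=433.06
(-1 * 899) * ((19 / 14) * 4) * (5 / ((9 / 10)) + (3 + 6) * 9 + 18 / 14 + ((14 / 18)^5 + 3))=-1286754500824 / 2893401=-444720.42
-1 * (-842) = 842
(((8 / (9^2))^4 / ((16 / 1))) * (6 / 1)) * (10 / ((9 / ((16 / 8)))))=10240 / 129140163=0.00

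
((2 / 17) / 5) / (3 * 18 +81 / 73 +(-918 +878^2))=0.00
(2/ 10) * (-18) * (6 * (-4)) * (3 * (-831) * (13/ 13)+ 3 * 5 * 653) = 3154464/ 5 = 630892.80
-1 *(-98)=98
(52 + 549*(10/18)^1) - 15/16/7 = 39969/112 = 356.87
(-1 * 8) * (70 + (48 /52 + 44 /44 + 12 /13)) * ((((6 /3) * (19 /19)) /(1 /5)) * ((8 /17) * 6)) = -3636480 /221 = -16454.66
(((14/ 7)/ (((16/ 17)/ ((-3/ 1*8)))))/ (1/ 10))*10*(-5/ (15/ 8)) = 13600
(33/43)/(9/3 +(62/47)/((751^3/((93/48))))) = 5255591430408/20544584723827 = 0.26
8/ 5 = 1.60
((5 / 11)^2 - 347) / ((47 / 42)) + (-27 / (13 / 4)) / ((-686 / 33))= -7848425202 / 25358333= -309.50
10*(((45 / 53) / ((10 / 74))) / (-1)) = -3330 / 53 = -62.83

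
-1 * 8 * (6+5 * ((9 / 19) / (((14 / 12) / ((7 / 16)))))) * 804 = -841788 / 19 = -44304.63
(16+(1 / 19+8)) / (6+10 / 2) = 457 / 209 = 2.19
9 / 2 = 4.50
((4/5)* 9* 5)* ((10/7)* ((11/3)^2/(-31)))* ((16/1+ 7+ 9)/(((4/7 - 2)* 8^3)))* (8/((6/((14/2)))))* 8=6776/93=72.86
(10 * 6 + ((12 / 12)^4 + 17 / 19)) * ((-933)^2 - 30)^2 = 891053871920856 / 19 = 46897572206360.84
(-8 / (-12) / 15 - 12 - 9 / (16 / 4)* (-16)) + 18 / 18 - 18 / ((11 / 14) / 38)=-418523 / 495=-845.50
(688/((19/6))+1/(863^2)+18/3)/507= 3159310117/7174359777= 0.44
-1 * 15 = -15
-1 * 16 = -16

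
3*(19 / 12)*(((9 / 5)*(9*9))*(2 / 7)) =13851 / 70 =197.87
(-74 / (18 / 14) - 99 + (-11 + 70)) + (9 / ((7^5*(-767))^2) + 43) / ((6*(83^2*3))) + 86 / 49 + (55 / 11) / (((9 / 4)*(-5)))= -96.24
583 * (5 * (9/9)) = 2915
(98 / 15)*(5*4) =392 / 3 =130.67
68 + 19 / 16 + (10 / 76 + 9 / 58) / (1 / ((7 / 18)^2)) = 49437485 / 714096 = 69.23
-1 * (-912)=912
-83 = -83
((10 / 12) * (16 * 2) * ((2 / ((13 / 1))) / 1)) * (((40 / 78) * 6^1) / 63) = 6400 / 31941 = 0.20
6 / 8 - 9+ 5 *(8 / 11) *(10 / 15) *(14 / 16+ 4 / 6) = -1787 / 396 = -4.51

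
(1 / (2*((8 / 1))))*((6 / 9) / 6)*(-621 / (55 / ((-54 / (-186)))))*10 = -621 / 2728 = -0.23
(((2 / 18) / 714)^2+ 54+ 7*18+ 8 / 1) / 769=7763173489 / 31754683044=0.24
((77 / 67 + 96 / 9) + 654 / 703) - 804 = -111806533 / 141303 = -791.25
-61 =-61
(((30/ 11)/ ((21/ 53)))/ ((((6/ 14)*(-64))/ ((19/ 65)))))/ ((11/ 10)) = -5035/ 75504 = -0.07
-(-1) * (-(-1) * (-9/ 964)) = -9/ 964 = -0.01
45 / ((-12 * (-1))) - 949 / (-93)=5191 / 372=13.95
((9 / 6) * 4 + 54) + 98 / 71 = 4358 / 71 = 61.38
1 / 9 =0.11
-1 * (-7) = 7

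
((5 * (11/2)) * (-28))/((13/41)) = -31570/13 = -2428.46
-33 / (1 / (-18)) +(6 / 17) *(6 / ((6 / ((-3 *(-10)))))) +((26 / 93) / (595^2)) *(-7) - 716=-524022476 / 4703475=-111.41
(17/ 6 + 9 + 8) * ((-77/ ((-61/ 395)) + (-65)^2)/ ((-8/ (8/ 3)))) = -17144330/ 549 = -31228.29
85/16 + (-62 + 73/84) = -55.82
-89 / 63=-1.41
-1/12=-0.08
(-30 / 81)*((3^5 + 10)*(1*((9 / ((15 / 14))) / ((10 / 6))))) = -7084 / 15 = -472.27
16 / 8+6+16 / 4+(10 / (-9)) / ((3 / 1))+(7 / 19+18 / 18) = 6668 / 513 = 13.00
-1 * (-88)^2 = -7744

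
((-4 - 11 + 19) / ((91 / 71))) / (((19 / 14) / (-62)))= -35216 / 247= -142.57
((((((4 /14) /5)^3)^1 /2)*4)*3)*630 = 864 /1225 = 0.71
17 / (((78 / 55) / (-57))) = -17765 / 26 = -683.27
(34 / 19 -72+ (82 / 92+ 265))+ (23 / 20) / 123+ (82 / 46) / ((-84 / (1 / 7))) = 5154004777 / 26337990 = 195.69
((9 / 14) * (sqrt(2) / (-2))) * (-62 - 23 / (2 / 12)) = 450 * sqrt(2) / 7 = 90.91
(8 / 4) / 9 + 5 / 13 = 71 / 117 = 0.61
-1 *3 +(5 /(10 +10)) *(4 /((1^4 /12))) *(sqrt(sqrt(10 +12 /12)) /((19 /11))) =-3 +132 *11^(1 /4) /19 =9.65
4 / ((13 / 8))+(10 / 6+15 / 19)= 3644 / 741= 4.92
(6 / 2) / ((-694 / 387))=-1161 / 694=-1.67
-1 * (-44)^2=-1936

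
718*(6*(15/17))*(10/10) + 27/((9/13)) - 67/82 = 5352067/1394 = 3839.36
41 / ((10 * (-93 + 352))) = 41 / 2590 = 0.02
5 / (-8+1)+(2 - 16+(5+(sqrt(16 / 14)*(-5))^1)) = -68 / 7 - 10*sqrt(14) / 7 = -15.06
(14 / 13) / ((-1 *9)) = -14 / 117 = -0.12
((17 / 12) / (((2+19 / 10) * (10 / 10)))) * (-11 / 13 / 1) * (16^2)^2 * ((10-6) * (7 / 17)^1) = -50462720 / 1521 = -33177.33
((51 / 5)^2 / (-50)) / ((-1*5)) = 2601 / 6250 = 0.42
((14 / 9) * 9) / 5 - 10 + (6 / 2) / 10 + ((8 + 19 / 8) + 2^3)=459 / 40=11.48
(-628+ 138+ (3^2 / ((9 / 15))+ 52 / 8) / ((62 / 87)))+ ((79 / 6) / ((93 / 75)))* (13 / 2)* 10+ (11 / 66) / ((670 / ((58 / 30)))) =107652056 / 467325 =230.36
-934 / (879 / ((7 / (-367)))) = 6538 / 322593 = 0.02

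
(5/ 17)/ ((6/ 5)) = 25/ 102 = 0.25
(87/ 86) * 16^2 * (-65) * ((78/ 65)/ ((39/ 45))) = -1002240/ 43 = -23307.91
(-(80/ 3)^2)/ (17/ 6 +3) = -2560/ 21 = -121.90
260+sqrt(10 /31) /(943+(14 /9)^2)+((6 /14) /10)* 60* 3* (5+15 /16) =81* sqrt(310) /2373949+17125 /56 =305.80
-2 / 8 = -1 / 4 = -0.25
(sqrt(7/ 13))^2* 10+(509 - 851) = -4376/ 13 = -336.62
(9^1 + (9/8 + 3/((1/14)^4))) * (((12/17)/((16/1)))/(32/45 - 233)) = -124478775/5686432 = -21.89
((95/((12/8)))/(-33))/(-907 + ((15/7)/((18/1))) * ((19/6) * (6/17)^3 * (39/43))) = 280974470/132784854939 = 0.00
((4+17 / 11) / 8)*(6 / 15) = 61 / 220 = 0.28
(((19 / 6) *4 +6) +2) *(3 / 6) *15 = 155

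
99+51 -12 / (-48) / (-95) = 56999 / 380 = 150.00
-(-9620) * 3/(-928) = -7215/232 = -31.10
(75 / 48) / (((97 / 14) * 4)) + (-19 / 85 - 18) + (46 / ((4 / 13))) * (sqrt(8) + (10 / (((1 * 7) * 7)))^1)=159572971 / 12928160 + 299 * sqrt(2)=435.19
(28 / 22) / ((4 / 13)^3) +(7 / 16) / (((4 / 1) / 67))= 35917 / 704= 51.02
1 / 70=0.01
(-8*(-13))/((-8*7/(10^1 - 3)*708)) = -0.02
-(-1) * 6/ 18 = 1/ 3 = 0.33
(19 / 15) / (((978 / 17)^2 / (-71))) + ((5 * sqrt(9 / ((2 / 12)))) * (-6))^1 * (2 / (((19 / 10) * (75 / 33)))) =-792 * sqrt(6) / 19 - 389861 / 14347260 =-102.13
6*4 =24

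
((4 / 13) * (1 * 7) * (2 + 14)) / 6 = 224 / 39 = 5.74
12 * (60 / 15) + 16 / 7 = 352 / 7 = 50.29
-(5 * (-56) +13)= 267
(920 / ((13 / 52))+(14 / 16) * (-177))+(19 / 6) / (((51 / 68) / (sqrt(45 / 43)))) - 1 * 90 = 38 * sqrt(215) / 129+27481 / 8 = 3439.44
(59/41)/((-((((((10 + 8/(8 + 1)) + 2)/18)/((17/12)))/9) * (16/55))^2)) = -3045704609475/564936704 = -5391.23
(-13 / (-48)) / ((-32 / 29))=-377 / 1536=-0.25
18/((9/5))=10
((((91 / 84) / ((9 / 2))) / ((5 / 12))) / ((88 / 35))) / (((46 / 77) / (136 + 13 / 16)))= 1394393 / 26496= 52.63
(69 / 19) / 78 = 23 / 494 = 0.05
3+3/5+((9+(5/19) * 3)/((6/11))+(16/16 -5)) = 1667/95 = 17.55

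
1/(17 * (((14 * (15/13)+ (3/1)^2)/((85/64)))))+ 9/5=188677/104640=1.80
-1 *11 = -11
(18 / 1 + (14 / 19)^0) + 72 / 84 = 139 / 7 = 19.86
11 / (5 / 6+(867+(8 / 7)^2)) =3234 / 255527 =0.01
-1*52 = -52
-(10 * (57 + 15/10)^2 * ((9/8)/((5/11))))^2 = -1836596854521/256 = -7174206462.97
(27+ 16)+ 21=64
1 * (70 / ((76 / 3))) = 105 / 38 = 2.76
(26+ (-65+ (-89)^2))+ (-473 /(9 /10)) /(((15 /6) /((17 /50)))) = 1757368 /225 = 7810.52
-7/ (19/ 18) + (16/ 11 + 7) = 381/ 209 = 1.82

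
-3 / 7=-0.43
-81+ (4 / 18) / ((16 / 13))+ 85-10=-419 / 72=-5.82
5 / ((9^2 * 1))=5 / 81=0.06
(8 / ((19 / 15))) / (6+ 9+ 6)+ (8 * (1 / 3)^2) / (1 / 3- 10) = 0.21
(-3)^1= -3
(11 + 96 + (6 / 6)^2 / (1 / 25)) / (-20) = -6.60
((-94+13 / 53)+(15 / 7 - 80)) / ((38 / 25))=-795850 / 7049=-112.90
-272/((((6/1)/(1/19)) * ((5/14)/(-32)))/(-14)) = -852992/285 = -2992.95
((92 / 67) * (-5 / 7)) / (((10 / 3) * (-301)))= 0.00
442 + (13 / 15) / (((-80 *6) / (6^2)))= 88387 / 200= 441.94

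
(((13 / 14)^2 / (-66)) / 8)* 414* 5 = -58305 / 17248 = -3.38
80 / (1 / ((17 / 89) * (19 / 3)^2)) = 490960 / 801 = 612.93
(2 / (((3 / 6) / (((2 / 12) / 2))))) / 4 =1 / 12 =0.08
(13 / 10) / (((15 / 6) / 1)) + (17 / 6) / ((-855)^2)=0.52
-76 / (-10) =38 / 5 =7.60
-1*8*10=-80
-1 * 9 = -9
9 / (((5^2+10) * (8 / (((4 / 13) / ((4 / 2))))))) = 9 / 1820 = 0.00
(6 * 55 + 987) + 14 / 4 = 2641 / 2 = 1320.50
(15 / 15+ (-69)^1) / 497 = -68 / 497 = -0.14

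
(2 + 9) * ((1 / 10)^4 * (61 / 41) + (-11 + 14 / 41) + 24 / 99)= -114.58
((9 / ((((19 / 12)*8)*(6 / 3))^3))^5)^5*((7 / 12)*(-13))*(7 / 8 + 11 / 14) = -175979421660320334004552287524046111935863676729154220998743529 / 36827259274413935902886789868030306547033299891250476531093210326197032591287208405141757937856694589034741076309590114978108380504764587180032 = -0.00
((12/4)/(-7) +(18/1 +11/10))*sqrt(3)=1307*sqrt(3)/70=32.34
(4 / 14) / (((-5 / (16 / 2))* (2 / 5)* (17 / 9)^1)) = -72 / 119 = -0.61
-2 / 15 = -0.13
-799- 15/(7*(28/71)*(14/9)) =-2202041/2744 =-802.49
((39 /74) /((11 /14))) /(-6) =-91 /814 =-0.11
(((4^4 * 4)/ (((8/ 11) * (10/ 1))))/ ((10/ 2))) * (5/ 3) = 704/ 15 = 46.93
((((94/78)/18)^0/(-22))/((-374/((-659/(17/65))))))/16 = -0.02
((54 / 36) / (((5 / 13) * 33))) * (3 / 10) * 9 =351 / 1100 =0.32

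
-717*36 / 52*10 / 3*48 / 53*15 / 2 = -7743600 / 689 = -11238.90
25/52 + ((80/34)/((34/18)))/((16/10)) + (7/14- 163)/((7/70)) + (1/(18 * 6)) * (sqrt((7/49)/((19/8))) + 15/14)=-3074579665/1893528 + sqrt(266)/7182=-1623.73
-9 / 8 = -1.12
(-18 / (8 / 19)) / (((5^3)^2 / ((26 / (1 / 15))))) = -6669 / 6250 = -1.07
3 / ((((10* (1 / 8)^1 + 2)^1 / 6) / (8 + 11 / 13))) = 8280 / 169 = 48.99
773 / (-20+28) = 773 / 8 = 96.62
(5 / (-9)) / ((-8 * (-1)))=-5 / 72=-0.07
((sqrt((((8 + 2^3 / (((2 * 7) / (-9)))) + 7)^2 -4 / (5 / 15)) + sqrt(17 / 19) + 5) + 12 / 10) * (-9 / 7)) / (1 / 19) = -9 * sqrt(931 * sqrt(323) + 1594898) / 49 -1026 / 35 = -262.49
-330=-330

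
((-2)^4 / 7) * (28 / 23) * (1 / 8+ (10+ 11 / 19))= 13016 / 437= 29.78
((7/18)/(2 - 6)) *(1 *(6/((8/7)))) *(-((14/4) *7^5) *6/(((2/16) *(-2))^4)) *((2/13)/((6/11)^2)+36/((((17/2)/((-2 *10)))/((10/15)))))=-5132586803932/1989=-2580486075.38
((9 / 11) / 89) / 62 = 9 / 60698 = 0.00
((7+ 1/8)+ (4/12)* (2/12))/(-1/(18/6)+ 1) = 10.77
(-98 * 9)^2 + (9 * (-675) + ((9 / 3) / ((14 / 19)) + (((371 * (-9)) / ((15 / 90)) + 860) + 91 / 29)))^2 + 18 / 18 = 105153156905189 / 164836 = 637925919.73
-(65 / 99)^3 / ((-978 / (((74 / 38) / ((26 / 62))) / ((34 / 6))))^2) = -2137864625 / 10758353952852396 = -0.00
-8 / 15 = -0.53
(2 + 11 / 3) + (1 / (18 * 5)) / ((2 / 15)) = 23 / 4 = 5.75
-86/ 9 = -9.56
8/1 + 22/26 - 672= -8621/13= -663.15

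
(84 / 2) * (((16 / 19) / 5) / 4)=168 / 95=1.77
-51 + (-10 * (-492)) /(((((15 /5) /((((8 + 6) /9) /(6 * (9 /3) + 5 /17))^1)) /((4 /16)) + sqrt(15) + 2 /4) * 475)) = -5492693645961 /107854657955 - 55737696 * sqrt(15) /107854657955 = -50.93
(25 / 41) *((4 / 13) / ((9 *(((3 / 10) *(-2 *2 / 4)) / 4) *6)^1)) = -2000 / 43173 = -0.05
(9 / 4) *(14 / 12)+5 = 61 / 8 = 7.62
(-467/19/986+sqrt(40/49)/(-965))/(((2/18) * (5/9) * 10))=-0.04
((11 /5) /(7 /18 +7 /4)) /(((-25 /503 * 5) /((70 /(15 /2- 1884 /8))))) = 3018 /2375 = 1.27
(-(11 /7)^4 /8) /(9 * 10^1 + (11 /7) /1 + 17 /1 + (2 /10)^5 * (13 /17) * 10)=-155560625 /22158299408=-0.01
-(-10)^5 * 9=900000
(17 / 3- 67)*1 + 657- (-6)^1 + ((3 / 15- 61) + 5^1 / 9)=24364 / 45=541.42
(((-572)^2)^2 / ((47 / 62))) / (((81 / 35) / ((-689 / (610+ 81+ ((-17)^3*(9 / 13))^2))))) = -3633811.64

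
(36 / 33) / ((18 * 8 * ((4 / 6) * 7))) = 1 / 616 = 0.00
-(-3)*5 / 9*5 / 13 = 25 / 39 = 0.64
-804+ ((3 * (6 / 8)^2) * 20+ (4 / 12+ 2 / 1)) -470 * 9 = -4997.92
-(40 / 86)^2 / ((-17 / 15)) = 6000 / 31433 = 0.19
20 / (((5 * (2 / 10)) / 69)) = 1380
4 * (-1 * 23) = -92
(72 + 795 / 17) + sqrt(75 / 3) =2104 / 17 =123.76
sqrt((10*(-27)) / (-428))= 3*sqrt(3210) / 214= 0.79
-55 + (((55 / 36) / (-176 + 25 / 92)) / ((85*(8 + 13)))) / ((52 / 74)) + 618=760364620937 / 1350558846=563.00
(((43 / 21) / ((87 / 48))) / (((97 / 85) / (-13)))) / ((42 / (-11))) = 3.37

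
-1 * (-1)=1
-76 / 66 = -38 / 33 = -1.15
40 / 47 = 0.85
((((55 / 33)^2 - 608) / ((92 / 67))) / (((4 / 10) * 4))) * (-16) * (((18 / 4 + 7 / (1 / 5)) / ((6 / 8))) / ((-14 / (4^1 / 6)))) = -144154855 / 13041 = -11053.97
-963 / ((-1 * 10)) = 963 / 10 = 96.30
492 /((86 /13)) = 3198 /43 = 74.37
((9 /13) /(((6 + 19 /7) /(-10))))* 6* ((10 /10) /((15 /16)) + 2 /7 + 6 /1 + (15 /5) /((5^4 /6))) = -3487608 /99125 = -35.18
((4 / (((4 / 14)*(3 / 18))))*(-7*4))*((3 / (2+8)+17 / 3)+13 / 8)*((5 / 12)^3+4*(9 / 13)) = -2849441287 / 56160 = -50737.91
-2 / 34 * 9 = -0.53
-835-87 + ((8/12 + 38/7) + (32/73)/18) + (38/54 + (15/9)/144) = -67341511/73584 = -915.17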